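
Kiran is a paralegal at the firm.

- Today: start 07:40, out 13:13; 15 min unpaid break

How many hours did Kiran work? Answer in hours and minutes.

Today: 07:40–13:13 = 5 h 33 min; less 15 min break → 5 h 18 min

5 h 18 min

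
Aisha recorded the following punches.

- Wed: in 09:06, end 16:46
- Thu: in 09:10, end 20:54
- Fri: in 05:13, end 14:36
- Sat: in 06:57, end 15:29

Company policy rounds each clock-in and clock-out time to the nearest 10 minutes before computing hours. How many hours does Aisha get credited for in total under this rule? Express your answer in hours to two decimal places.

37.33 hours

Wed: in 09:06→09:10, out 16:46→16:50; 7 h 40 min
Thu: in 09:10→09:10, out 20:54→20:50; 11 h 40 min
Fri: in 05:13→05:10, out 14:36→14:40; 9 h 30 min
Sat: in 06:57→07:00, out 15:29→15:30; 8 h 30 min
Total credited: 37 h 20 min.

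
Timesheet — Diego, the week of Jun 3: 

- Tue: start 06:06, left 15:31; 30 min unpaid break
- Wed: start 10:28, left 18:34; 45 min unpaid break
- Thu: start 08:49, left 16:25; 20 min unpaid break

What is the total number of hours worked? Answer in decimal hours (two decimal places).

23.53 hours

Tue: 06:06–15:31 = 9 h 25 min; less 30 min break → 8 h 55 min
Wed: 10:28–18:34 = 8 h 6 min; less 45 min break → 7 h 21 min
Thu: 08:49–16:25 = 7 h 36 min; less 20 min break → 7 h 16 min
Total: 8 h 55 min + 7 h 21 min + 7 h 16 min = 23 h 32 min.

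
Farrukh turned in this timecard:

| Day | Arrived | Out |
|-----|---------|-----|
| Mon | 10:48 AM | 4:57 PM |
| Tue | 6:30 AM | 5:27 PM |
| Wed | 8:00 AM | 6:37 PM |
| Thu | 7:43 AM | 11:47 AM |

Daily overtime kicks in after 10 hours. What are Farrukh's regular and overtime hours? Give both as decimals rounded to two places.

Mon: 10:48 AM–4:57 PM = 6 h 9 min
Tue: 6:30 AM–5:27 PM = 10 h 57 min
Wed: 8:00 AM–6:37 PM = 10 h 37 min
Thu: 7:43 AM–11:47 AM = 4 h 4 min
Mon reg 6 h 9 min / OT 0 h 0 min; Tue reg 10 h 0 min / OT 0 h 57 min; Wed reg 10 h 0 min / OT 0 h 37 min; Thu reg 4 h 4 min / OT 0 h 0 min.
Totals: regular 30 h 13 min, overtime 1 h 34 min.

Regular 30.22 hours, overtime 1.57 hours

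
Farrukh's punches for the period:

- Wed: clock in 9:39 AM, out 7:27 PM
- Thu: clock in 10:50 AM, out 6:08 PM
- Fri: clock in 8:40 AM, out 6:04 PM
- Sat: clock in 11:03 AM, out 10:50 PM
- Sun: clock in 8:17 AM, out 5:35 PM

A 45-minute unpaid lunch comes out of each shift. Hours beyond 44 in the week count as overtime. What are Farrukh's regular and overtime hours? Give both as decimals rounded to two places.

Regular 43.83 hours, overtime 0.00 hours

Wed: 9:39 AM–7:27 PM = 9 h 48 min; less 45 min break → 9 h 3 min
Thu: 10:50 AM–6:08 PM = 7 h 18 min; less 45 min break → 6 h 33 min
Fri: 8:40 AM–6:04 PM = 9 h 24 min; less 45 min break → 8 h 39 min
Sat: 11:03 AM–10:50 PM = 11 h 47 min; less 45 min break → 11 h 2 min
Sun: 8:17 AM–5:35 PM = 9 h 18 min; less 45 min break → 8 h 33 min
Total worked: 43 h 50 min = 43.83 h.
Threshold 44 h → overtime 0 h 0 min, regular 43 h 50 min.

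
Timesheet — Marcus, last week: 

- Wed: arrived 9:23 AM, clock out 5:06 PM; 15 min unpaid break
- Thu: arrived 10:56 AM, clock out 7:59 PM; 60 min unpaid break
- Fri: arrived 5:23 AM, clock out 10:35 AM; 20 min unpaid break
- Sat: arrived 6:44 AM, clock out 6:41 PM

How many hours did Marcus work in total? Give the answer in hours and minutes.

Wed: 9:23 AM–5:06 PM = 7 h 43 min; less 15 min break → 7 h 28 min
Thu: 10:56 AM–7:59 PM = 9 h 3 min; less 60 min break → 8 h 3 min
Fri: 5:23 AM–10:35 AM = 5 h 12 min; less 20 min break → 4 h 52 min
Sat: 6:44 AM–6:41 PM = 11 h 57 min
Total: 7 h 28 min + 8 h 3 min + 4 h 52 min + 11 h 57 min = 32 h 20 min.

32 h 20 min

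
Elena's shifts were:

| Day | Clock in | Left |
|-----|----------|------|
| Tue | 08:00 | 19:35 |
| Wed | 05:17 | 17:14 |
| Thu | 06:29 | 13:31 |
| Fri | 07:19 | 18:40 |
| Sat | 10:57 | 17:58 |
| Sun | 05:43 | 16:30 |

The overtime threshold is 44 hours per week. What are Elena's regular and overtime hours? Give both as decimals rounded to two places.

Tue: 08:00–19:35 = 11 h 35 min
Wed: 05:17–17:14 = 11 h 57 min
Thu: 06:29–13:31 = 7 h 2 min
Fri: 07:19–18:40 = 11 h 21 min
Sat: 10:57–17:58 = 7 h 1 min
Sun: 05:43–16:30 = 10 h 47 min
Total worked: 59 h 43 min = 59.72 h.
Threshold 44 h → overtime 15 h 43 min, regular 44 h 0 min.

Regular 44.00 hours, overtime 15.72 hours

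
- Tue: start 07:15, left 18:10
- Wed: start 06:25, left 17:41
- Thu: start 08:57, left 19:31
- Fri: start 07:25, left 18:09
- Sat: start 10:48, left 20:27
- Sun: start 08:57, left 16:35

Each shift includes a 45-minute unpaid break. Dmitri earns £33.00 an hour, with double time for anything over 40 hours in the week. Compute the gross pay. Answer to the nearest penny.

£2393.60

Tue: 07:15–18:10 = 10 h 55 min; less 45 min break → 10 h 10 min
Wed: 06:25–17:41 = 11 h 16 min; less 45 min break → 10 h 31 min
Thu: 08:57–19:31 = 10 h 34 min; less 45 min break → 9 h 49 min
Fri: 07:25–18:09 = 10 h 44 min; less 45 min break → 9 h 59 min
Sat: 10:48–20:27 = 9 h 39 min; less 45 min break → 8 h 54 min
Sun: 08:57–16:35 = 7 h 38 min; less 45 min break → 6 h 53 min
Total worked: 56 h 16 min = 3376 min.
Regular 40 h 0 min = 2400 min at £33.00/h; overtime 16 h 16 min = 976 min at £66.00/h.
Pay = (2400 × £33.00 + 976 × £66.00) ÷ 60 = £2393.60.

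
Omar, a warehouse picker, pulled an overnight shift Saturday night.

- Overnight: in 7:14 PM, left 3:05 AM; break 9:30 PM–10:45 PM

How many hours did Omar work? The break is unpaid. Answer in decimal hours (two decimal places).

6.60 hours

Overnight: 7:14 PM → midnight = 4 h 46 min; midnight → 3:05 AM = 3 h 5 min; span 7 h 51 min; less 75 min break → 6 h 36 min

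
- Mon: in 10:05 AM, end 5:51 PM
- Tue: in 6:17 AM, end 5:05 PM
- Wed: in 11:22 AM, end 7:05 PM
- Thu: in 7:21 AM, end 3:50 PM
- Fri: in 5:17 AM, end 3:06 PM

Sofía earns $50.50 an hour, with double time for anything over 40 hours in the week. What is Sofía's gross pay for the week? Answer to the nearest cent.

$2482.92

Mon: 10:05 AM–5:51 PM = 7 h 46 min
Tue: 6:17 AM–5:05 PM = 10 h 48 min
Wed: 11:22 AM–7:05 PM = 7 h 43 min
Thu: 7:21 AM–3:50 PM = 8 h 29 min
Fri: 5:17 AM–3:06 PM = 9 h 49 min
Total worked: 44 h 35 min = 2675 min.
Regular 40 h 0 min = 2400 min at $50.50/h; overtime 4 h 35 min = 275 min at $101.00/h.
Pay = (2400 × $50.50 + 275 × $101.00) ÷ 60 = $2482.92.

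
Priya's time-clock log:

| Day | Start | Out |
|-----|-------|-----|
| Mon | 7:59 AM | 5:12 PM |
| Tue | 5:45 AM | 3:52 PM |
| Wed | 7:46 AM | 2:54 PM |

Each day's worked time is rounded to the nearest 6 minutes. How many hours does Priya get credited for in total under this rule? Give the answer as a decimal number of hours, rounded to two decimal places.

Mon: 7:59 AM–5:12 PM = 9 h 13 min → rounds to 9 h 12 min
Tue: 5:45 AM–3:52 PM = 10 h 7 min → rounds to 10 h 6 min
Wed: 7:46 AM–2:54 PM = 7 h 8 min → rounds to 7 h 6 min
Total credited: 26 h 24 min.

26.40 hours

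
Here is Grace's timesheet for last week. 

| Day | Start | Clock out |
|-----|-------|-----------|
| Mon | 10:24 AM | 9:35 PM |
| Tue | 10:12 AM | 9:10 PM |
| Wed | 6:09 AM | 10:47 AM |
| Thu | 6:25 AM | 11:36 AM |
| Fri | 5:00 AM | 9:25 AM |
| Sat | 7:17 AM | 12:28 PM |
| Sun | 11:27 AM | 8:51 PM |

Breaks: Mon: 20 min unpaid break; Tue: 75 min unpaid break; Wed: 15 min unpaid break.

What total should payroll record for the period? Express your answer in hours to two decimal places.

Mon: 10:24 AM–9:35 PM = 11 h 11 min; less 20 min break → 10 h 51 min
Tue: 10:12 AM–9:10 PM = 10 h 58 min; less 75 min break → 9 h 43 min
Wed: 6:09 AM–10:47 AM = 4 h 38 min; less 15 min break → 4 h 23 min
Thu: 6:25 AM–11:36 AM = 5 h 11 min
Fri: 5:00 AM–9:25 AM = 4 h 25 min
Sat: 7:17 AM–12:28 PM = 5 h 11 min
Sun: 11:27 AM–8:51 PM = 9 h 24 min
Total: 10 h 51 min + 9 h 43 min + 4 h 23 min + 5 h 11 min + 4 h 25 min + 5 h 11 min + 9 h 24 min = 49 h 8 min.

49.13 hours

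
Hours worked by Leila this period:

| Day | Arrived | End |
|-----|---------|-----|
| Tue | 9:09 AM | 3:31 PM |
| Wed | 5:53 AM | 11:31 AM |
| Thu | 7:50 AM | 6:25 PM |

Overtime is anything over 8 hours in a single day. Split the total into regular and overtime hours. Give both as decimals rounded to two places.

Tue: 9:09 AM–3:31 PM = 6 h 22 min
Wed: 5:53 AM–11:31 AM = 5 h 38 min
Thu: 7:50 AM–6:25 PM = 10 h 35 min
Tue reg 6 h 22 min / OT 0 h 0 min; Wed reg 5 h 38 min / OT 0 h 0 min; Thu reg 8 h 0 min / OT 2 h 35 min.
Totals: regular 20 h 0 min, overtime 2 h 35 min.

Regular 20.00 hours, overtime 2.58 hours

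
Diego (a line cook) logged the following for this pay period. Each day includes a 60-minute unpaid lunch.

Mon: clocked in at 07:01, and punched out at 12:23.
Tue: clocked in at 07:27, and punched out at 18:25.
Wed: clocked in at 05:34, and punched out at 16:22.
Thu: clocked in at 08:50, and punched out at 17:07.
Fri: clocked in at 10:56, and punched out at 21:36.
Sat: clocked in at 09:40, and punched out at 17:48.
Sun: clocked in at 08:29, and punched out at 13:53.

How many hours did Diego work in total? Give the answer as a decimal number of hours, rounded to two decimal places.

52.62 hours

Mon: 07:01–12:23 = 5 h 22 min; less 60 min break → 4 h 22 min
Tue: 07:27–18:25 = 10 h 58 min; less 60 min break → 9 h 58 min
Wed: 05:34–16:22 = 10 h 48 min; less 60 min break → 9 h 48 min
Thu: 08:50–17:07 = 8 h 17 min; less 60 min break → 7 h 17 min
Fri: 10:56–21:36 = 10 h 40 min; less 60 min break → 9 h 40 min
Sat: 09:40–17:48 = 8 h 8 min; less 60 min break → 7 h 8 min
Sun: 08:29–13:53 = 5 h 24 min; less 60 min break → 4 h 24 min
Total: 4 h 22 min + 9 h 58 min + 9 h 48 min + 7 h 17 min + 9 h 40 min + 7 h 8 min + 4 h 24 min = 52 h 37 min.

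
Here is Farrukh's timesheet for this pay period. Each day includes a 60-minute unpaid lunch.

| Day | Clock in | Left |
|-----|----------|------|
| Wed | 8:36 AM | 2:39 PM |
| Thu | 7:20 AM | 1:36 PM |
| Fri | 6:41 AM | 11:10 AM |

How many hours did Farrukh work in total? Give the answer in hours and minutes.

Wed: 8:36 AM–2:39 PM = 6 h 3 min; less 60 min break → 5 h 3 min
Thu: 7:20 AM–1:36 PM = 6 h 16 min; less 60 min break → 5 h 16 min
Fri: 6:41 AM–11:10 AM = 4 h 29 min; less 60 min break → 3 h 29 min
Total: 5 h 3 min + 5 h 16 min + 3 h 29 min = 13 h 48 min.

13 h 48 min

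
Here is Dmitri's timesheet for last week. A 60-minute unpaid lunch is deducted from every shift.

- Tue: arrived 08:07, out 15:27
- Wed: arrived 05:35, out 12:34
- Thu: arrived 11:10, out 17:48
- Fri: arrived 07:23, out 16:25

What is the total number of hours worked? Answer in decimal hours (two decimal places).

Tue: 08:07–15:27 = 7 h 20 min; less 60 min break → 6 h 20 min
Wed: 05:35–12:34 = 6 h 59 min; less 60 min break → 5 h 59 min
Thu: 11:10–17:48 = 6 h 38 min; less 60 min break → 5 h 38 min
Fri: 07:23–16:25 = 9 h 2 min; less 60 min break → 8 h 2 min
Total: 6 h 20 min + 5 h 59 min + 5 h 38 min + 8 h 2 min = 25 h 59 min.

25.98 hours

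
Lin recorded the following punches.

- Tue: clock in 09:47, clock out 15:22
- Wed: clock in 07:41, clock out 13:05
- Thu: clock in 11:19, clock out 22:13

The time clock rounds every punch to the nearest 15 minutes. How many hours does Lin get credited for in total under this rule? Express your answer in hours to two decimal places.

Tue: in 09:47→09:45, out 15:22→15:15; 5 h 30 min
Wed: in 07:41→07:45, out 13:05→13:00; 5 h 15 min
Thu: in 11:19→11:15, out 22:13→22:15; 11 h 0 min
Total credited: 21 h 45 min.

21.75 hours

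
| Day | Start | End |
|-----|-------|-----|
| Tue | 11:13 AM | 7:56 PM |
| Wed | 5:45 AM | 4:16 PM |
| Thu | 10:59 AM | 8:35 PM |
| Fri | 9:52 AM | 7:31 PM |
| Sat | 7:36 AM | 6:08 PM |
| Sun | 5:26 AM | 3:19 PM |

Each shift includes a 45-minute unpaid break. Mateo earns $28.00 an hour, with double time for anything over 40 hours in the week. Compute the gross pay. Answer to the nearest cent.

$1926.40

Tue: 11:13 AM–7:56 PM = 8 h 43 min; less 45 min break → 7 h 58 min
Wed: 5:45 AM–4:16 PM = 10 h 31 min; less 45 min break → 9 h 46 min
Thu: 10:59 AM–8:35 PM = 9 h 36 min; less 45 min break → 8 h 51 min
Fri: 9:52 AM–7:31 PM = 9 h 39 min; less 45 min break → 8 h 54 min
Sat: 7:36 AM–6:08 PM = 10 h 32 min; less 45 min break → 9 h 47 min
Sun: 5:26 AM–3:19 PM = 9 h 53 min; less 45 min break → 9 h 8 min
Total worked: 54 h 24 min = 3264 min.
Regular 40 h 0 min = 2400 min at $28.00/h; overtime 14 h 24 min = 864 min at $56.00/h.
Pay = (2400 × $28.00 + 864 × $56.00) ÷ 60 = $1926.40.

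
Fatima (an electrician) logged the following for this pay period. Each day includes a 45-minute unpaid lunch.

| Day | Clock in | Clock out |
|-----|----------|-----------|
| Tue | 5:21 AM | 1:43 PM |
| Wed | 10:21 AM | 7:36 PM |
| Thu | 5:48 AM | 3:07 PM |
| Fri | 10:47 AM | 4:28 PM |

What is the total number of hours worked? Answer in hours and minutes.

29 h 37 min

Tue: 5:21 AM–1:43 PM = 8 h 22 min; less 45 min break → 7 h 37 min
Wed: 10:21 AM–7:36 PM = 9 h 15 min; less 45 min break → 8 h 30 min
Thu: 5:48 AM–3:07 PM = 9 h 19 min; less 45 min break → 8 h 34 min
Fri: 10:47 AM–4:28 PM = 5 h 41 min; less 45 min break → 4 h 56 min
Total: 7 h 37 min + 8 h 30 min + 8 h 34 min + 4 h 56 min = 29 h 37 min.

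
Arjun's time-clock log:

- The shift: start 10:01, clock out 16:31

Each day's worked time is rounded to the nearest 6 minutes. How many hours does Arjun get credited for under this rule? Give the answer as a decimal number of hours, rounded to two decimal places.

The shift: 10:01–16:31 = 6 h 30 min → rounds to 6 h 30 min

6.50 hours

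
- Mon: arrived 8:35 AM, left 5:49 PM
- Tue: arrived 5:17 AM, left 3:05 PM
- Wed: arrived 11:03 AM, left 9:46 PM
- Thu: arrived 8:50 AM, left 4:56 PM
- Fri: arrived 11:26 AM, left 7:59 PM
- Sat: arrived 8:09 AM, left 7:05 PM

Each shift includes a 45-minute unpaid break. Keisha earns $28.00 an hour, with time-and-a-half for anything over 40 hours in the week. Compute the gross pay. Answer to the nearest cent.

Mon: 8:35 AM–5:49 PM = 9 h 14 min; less 45 min break → 8 h 29 min
Tue: 5:17 AM–3:05 PM = 9 h 48 min; less 45 min break → 9 h 3 min
Wed: 11:03 AM–9:46 PM = 10 h 43 min; less 45 min break → 9 h 58 min
Thu: 8:50 AM–4:56 PM = 8 h 6 min; less 45 min break → 7 h 21 min
Fri: 11:26 AM–7:59 PM = 8 h 33 min; less 45 min break → 7 h 48 min
Sat: 8:09 AM–7:05 PM = 10 h 56 min; less 45 min break → 10 h 11 min
Total worked: 52 h 50 min = 3170 min.
Regular 40 h 0 min = 2400 min at $28.00/h; overtime 12 h 50 min = 770 min at $42.00/h.
Pay = (2400 × $28.00 + 770 × $42.00) ÷ 60 = $1659.00.

$1659.00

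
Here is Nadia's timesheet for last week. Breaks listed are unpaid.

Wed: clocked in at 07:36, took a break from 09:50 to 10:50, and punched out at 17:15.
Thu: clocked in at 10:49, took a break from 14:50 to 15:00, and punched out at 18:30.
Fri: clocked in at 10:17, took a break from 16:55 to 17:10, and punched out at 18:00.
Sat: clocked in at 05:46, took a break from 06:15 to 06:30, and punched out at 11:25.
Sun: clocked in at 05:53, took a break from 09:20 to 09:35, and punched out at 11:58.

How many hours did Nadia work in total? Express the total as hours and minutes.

Wed: 07:36–17:15 = 9 h 39 min; less 60 min break → 8 h 39 min
Thu: 10:49–18:30 = 7 h 41 min; less 10 min break → 7 h 31 min
Fri: 10:17–18:00 = 7 h 43 min; less 15 min break → 7 h 28 min
Sat: 05:46–11:25 = 5 h 39 min; less 15 min break → 5 h 24 min
Sun: 05:53–11:58 = 6 h 5 min; less 15 min break → 5 h 50 min
Total: 8 h 39 min + 7 h 31 min + 7 h 28 min + 5 h 24 min + 5 h 50 min = 34 h 52 min.

34 h 52 min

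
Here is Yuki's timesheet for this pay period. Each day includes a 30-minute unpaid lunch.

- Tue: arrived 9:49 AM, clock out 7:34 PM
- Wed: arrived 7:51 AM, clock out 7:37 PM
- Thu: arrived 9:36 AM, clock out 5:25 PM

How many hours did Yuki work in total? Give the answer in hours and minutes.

27 h 50 min

Tue: 9:49 AM–7:34 PM = 9 h 45 min; less 30 min break → 9 h 15 min
Wed: 7:51 AM–7:37 PM = 11 h 46 min; less 30 min break → 11 h 16 min
Thu: 9:36 AM–5:25 PM = 7 h 49 min; less 30 min break → 7 h 19 min
Total: 9 h 15 min + 11 h 16 min + 7 h 19 min = 27 h 50 min.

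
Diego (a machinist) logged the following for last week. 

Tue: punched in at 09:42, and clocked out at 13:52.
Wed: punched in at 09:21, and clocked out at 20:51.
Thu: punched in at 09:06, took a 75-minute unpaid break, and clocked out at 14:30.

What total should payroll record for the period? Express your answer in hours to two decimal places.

19.82 hours

Tue: 09:42–13:52 = 4 h 10 min
Wed: 09:21–20:51 = 11 h 30 min
Thu: 09:06–14:30 = 5 h 24 min; less 75 min break → 4 h 9 min
Total: 4 h 10 min + 11 h 30 min + 4 h 9 min = 19 h 49 min.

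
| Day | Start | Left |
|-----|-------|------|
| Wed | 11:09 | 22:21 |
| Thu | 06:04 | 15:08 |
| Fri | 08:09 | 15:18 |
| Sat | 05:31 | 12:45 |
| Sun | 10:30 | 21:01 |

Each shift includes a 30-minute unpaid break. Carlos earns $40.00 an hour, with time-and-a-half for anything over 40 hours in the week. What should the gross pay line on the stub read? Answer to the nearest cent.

Wed: 11:09–22:21 = 11 h 12 min; less 30 min break → 10 h 42 min
Thu: 06:04–15:08 = 9 h 4 min; less 30 min break → 8 h 34 min
Fri: 08:09–15:18 = 7 h 9 min; less 30 min break → 6 h 39 min
Sat: 05:31–12:45 = 7 h 14 min; less 30 min break → 6 h 44 min
Sun: 10:30–21:01 = 10 h 31 min; less 30 min break → 10 h 1 min
Total worked: 42 h 40 min = 2560 min.
Regular 40 h 0 min = 2400 min at $40.00/h; overtime 2 h 40 min = 160 min at $60.00/h.
Pay = (2400 × $40.00 + 160 × $60.00) ÷ 60 = $1760.00.

$1760.00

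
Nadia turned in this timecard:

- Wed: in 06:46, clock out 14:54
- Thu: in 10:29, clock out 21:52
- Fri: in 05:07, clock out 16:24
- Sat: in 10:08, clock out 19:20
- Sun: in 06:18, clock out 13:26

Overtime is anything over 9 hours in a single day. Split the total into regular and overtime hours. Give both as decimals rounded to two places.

Regular 42.27 hours, overtime 4.87 hours

Wed: 06:46–14:54 = 8 h 8 min
Thu: 10:29–21:52 = 11 h 23 min
Fri: 05:07–16:24 = 11 h 17 min
Sat: 10:08–19:20 = 9 h 12 min
Sun: 06:18–13:26 = 7 h 8 min
Wed reg 8 h 8 min / OT 0 h 0 min; Thu reg 9 h 0 min / OT 2 h 23 min; Fri reg 9 h 0 min / OT 2 h 17 min; Sat reg 9 h 0 min / OT 0 h 12 min; Sun reg 7 h 8 min / OT 0 h 0 min.
Totals: regular 42 h 16 min, overtime 4 h 52 min.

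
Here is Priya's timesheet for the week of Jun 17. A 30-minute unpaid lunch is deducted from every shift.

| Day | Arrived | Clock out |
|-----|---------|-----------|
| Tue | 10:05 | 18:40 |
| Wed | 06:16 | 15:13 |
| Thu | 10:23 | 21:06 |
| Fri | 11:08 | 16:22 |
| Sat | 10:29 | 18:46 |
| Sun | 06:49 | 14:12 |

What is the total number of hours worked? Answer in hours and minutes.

Tue: 10:05–18:40 = 8 h 35 min; less 30 min break → 8 h 5 min
Wed: 06:16–15:13 = 8 h 57 min; less 30 min break → 8 h 27 min
Thu: 10:23–21:06 = 10 h 43 min; less 30 min break → 10 h 13 min
Fri: 11:08–16:22 = 5 h 14 min; less 30 min break → 4 h 44 min
Sat: 10:29–18:46 = 8 h 17 min; less 30 min break → 7 h 47 min
Sun: 06:49–14:12 = 7 h 23 min; less 30 min break → 6 h 53 min
Total: 8 h 5 min + 8 h 27 min + 10 h 13 min + 4 h 44 min + 7 h 47 min + 6 h 53 min = 46 h 9 min.

46 h 9 min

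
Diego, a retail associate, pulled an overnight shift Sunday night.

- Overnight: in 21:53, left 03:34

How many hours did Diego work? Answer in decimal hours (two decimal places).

5.68 hours

Overnight: 21:53 → midnight = 2 h 7 min; midnight → 03:34 = 3 h 34 min; span 5 h 41 min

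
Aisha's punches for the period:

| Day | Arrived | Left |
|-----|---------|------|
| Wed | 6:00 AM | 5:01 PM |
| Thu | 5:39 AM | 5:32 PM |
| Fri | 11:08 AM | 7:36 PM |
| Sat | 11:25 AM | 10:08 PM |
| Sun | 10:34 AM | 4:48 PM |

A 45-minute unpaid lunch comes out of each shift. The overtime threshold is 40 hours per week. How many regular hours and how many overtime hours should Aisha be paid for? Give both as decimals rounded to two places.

Regular 40.00 hours, overtime 4.57 hours

Wed: 6:00 AM–5:01 PM = 11 h 1 min; less 45 min break → 10 h 16 min
Thu: 5:39 AM–5:32 PM = 11 h 53 min; less 45 min break → 11 h 8 min
Fri: 11:08 AM–7:36 PM = 8 h 28 min; less 45 min break → 7 h 43 min
Sat: 11:25 AM–10:08 PM = 10 h 43 min; less 45 min break → 9 h 58 min
Sun: 10:34 AM–4:48 PM = 6 h 14 min; less 45 min break → 5 h 29 min
Total worked: 44 h 34 min = 44.57 h.
Threshold 40 h → overtime 4 h 34 min, regular 40 h 0 min.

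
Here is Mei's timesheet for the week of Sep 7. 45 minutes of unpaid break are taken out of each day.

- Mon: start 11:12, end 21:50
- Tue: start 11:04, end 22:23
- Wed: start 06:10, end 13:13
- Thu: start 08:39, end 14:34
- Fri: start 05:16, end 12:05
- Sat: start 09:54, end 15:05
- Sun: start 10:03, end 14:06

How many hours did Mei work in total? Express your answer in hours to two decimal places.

45.72 hours

Mon: 11:12–21:50 = 10 h 38 min; less 45 min break → 9 h 53 min
Tue: 11:04–22:23 = 11 h 19 min; less 45 min break → 10 h 34 min
Wed: 06:10–13:13 = 7 h 3 min; less 45 min break → 6 h 18 min
Thu: 08:39–14:34 = 5 h 55 min; less 45 min break → 5 h 10 min
Fri: 05:16–12:05 = 6 h 49 min; less 45 min break → 6 h 4 min
Sat: 09:54–15:05 = 5 h 11 min; less 45 min break → 4 h 26 min
Sun: 10:03–14:06 = 4 h 3 min; less 45 min break → 3 h 18 min
Total: 9 h 53 min + 10 h 34 min + 6 h 18 min + 5 h 10 min + 6 h 4 min + 4 h 26 min + 3 h 18 min = 45 h 43 min.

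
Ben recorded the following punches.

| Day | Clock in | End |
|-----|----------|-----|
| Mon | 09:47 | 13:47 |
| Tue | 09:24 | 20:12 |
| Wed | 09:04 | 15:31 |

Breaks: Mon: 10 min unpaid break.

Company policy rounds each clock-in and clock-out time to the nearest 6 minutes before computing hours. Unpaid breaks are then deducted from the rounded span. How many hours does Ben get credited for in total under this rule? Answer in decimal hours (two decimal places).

Mon: in 09:47→09:48, out 13:47→13:48; 4 h 0 min − 10 min = 3 h 50 min
Tue: in 09:24→09:24, out 20:12→20:12; 10 h 48 min
Wed: in 09:04→09:06, out 15:31→15:30; 6 h 24 min
Total credited: 21 h 2 min.

21.03 hours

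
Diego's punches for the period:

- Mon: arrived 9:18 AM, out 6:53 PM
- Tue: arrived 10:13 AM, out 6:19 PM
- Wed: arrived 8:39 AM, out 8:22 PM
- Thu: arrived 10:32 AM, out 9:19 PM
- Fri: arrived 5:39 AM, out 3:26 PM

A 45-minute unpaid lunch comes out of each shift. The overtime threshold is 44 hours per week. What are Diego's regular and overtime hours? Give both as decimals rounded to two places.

Mon: 9:18 AM–6:53 PM = 9 h 35 min; less 45 min break → 8 h 50 min
Tue: 10:13 AM–6:19 PM = 8 h 6 min; less 45 min break → 7 h 21 min
Wed: 8:39 AM–8:22 PM = 11 h 43 min; less 45 min break → 10 h 58 min
Thu: 10:32 AM–9:19 PM = 10 h 47 min; less 45 min break → 10 h 2 min
Fri: 5:39 AM–3:26 PM = 9 h 47 min; less 45 min break → 9 h 2 min
Total worked: 46 h 13 min = 46.22 h.
Threshold 44 h → overtime 2 h 13 min, regular 44 h 0 min.

Regular 44.00 hours, overtime 2.22 hours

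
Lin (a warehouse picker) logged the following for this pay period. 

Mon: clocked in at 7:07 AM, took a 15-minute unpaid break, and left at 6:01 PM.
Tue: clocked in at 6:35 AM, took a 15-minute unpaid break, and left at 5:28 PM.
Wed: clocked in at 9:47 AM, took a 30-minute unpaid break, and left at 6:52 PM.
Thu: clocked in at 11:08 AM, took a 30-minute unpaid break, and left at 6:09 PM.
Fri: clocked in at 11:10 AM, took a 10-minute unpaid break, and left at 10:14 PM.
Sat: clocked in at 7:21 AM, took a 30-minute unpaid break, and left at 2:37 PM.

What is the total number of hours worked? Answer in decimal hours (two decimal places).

54.05 hours

Mon: 7:07 AM–6:01 PM = 10 h 54 min; less 15 min break → 10 h 39 min
Tue: 6:35 AM–5:28 PM = 10 h 53 min; less 15 min break → 10 h 38 min
Wed: 9:47 AM–6:52 PM = 9 h 5 min; less 30 min break → 8 h 35 min
Thu: 11:08 AM–6:09 PM = 7 h 1 min; less 30 min break → 6 h 31 min
Fri: 11:10 AM–10:14 PM = 11 h 4 min; less 10 min break → 10 h 54 min
Sat: 7:21 AM–2:37 PM = 7 h 16 min; less 30 min break → 6 h 46 min
Total: 10 h 39 min + 10 h 38 min + 8 h 35 min + 6 h 31 min + 10 h 54 min + 6 h 46 min = 54 h 3 min.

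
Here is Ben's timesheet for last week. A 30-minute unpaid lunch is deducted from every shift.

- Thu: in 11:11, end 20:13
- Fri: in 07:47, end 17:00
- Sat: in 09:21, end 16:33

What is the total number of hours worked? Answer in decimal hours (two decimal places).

Thu: 11:11–20:13 = 9 h 2 min; less 30 min break → 8 h 32 min
Fri: 07:47–17:00 = 9 h 13 min; less 30 min break → 8 h 43 min
Sat: 09:21–16:33 = 7 h 12 min; less 30 min break → 6 h 42 min
Total: 8 h 32 min + 8 h 43 min + 6 h 42 min = 23 h 57 min.

23.95 hours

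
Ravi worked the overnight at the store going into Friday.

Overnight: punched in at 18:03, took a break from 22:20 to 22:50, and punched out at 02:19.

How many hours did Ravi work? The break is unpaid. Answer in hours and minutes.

7 h 46 min

Overnight: 18:03 → midnight = 5 h 57 min; midnight → 02:19 = 2 h 19 min; span 8 h 16 min; less 30 min break → 7 h 46 min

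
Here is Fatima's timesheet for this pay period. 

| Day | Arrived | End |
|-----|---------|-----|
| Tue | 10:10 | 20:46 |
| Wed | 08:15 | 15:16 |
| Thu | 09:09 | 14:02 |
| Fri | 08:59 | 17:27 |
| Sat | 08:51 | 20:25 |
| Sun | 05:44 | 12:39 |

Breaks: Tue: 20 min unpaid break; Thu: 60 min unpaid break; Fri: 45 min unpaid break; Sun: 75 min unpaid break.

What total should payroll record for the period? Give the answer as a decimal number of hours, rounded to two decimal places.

46.12 hours

Tue: 10:10–20:46 = 10 h 36 min; less 20 min break → 10 h 16 min
Wed: 08:15–15:16 = 7 h 1 min
Thu: 09:09–14:02 = 4 h 53 min; less 60 min break → 3 h 53 min
Fri: 08:59–17:27 = 8 h 28 min; less 45 min break → 7 h 43 min
Sat: 08:51–20:25 = 11 h 34 min
Sun: 05:44–12:39 = 6 h 55 min; less 75 min break → 5 h 40 min
Total: 10 h 16 min + 7 h 1 min + 3 h 53 min + 7 h 43 min + 11 h 34 min + 5 h 40 min = 46 h 7 min.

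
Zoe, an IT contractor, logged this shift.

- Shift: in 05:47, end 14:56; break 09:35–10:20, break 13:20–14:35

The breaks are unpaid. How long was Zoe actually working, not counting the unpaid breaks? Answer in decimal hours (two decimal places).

Shift: 05:47–14:56 = 9 h 9 min; less 120 min break → 7 h 9 min

7.15 hours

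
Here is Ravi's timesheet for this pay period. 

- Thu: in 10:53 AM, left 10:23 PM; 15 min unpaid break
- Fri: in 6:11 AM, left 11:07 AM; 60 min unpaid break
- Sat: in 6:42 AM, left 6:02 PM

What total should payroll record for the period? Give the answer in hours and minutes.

Thu: 10:53 AM–10:23 PM = 11 h 30 min; less 15 min break → 11 h 15 min
Fri: 6:11 AM–11:07 AM = 4 h 56 min; less 60 min break → 3 h 56 min
Sat: 6:42 AM–6:02 PM = 11 h 20 min
Total: 11 h 15 min + 3 h 56 min + 11 h 20 min = 26 h 31 min.

26 h 31 min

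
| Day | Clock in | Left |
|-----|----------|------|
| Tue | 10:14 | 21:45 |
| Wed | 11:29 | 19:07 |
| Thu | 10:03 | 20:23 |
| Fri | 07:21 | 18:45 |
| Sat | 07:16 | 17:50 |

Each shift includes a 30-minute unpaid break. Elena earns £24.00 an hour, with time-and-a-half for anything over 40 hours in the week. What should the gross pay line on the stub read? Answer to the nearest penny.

Tue: 10:14–21:45 = 11 h 31 min; less 30 min break → 11 h 1 min
Wed: 11:29–19:07 = 7 h 38 min; less 30 min break → 7 h 8 min
Thu: 10:03–20:23 = 10 h 20 min; less 30 min break → 9 h 50 min
Fri: 07:21–18:45 = 11 h 24 min; less 30 min break → 10 h 54 min
Sat: 07:16–17:50 = 10 h 34 min; less 30 min break → 10 h 4 min
Total worked: 48 h 57 min = 2937 min.
Regular 40 h 0 min = 2400 min at £24.00/h; overtime 8 h 57 min = 537 min at £36.00/h.
Pay = (2400 × £24.00 + 537 × £36.00) ÷ 60 = £1282.20.

£1282.20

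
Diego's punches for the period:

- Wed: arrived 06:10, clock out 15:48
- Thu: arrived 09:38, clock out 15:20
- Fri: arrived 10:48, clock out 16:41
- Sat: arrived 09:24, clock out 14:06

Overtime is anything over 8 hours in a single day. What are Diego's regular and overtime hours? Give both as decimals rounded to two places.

Regular 24.28 hours, overtime 1.63 hours

Wed: 06:10–15:48 = 9 h 38 min
Thu: 09:38–15:20 = 5 h 42 min
Fri: 10:48–16:41 = 5 h 53 min
Sat: 09:24–14:06 = 4 h 42 min
Wed reg 8 h 0 min / OT 1 h 38 min; Thu reg 5 h 42 min / OT 0 h 0 min; Fri reg 5 h 53 min / OT 0 h 0 min; Sat reg 4 h 42 min / OT 0 h 0 min.
Totals: regular 24 h 17 min, overtime 1 h 38 min.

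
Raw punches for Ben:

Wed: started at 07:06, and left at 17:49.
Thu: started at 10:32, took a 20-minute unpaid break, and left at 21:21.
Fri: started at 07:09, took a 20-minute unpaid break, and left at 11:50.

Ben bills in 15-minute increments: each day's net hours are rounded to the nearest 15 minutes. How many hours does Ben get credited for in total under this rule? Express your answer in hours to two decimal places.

25.50 hours

Wed: 07:06–17:49 = 10 h 43 min → rounds to 10 h 45 min
Thu: 10:32–21:21 = 10 h 49 min − 20 min = 10 h 29 min → rounds to 10 h 30 min
Fri: 07:09–11:50 = 4 h 41 min − 20 min = 4 h 21 min → rounds to 4 h 15 min
Total credited: 25 h 30 min.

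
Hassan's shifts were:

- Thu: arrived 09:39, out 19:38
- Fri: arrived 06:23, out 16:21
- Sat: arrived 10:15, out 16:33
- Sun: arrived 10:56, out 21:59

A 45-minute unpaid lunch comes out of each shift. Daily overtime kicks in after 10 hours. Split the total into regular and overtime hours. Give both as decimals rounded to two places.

Thu: 09:39–19:38 = 9 h 59 min; less 45 min break → 9 h 14 min
Fri: 06:23–16:21 = 9 h 58 min; less 45 min break → 9 h 13 min
Sat: 10:15–16:33 = 6 h 18 min; less 45 min break → 5 h 33 min
Sun: 10:56–21:59 = 11 h 3 min; less 45 min break → 10 h 18 min
Thu reg 9 h 14 min / OT 0 h 0 min; Fri reg 9 h 13 min / OT 0 h 0 min; Sat reg 5 h 33 min / OT 0 h 0 min; Sun reg 10 h 0 min / OT 0 h 18 min.
Totals: regular 34 h 0 min, overtime 0 h 18 min.

Regular 34.00 hours, overtime 0.30 hours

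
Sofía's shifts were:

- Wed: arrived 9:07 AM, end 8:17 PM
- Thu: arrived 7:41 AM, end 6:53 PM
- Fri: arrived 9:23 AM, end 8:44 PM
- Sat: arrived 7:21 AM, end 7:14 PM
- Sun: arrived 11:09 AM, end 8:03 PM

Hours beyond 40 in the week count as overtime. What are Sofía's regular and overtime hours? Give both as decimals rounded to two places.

Regular 40.00 hours, overtime 14.50 hours

Wed: 9:07 AM–8:17 PM = 11 h 10 min
Thu: 7:41 AM–6:53 PM = 11 h 12 min
Fri: 9:23 AM–8:44 PM = 11 h 21 min
Sat: 7:21 AM–7:14 PM = 11 h 53 min
Sun: 11:09 AM–8:03 PM = 8 h 54 min
Total worked: 54 h 30 min = 54.50 h.
Threshold 40 h → overtime 14 h 30 min, regular 40 h 0 min.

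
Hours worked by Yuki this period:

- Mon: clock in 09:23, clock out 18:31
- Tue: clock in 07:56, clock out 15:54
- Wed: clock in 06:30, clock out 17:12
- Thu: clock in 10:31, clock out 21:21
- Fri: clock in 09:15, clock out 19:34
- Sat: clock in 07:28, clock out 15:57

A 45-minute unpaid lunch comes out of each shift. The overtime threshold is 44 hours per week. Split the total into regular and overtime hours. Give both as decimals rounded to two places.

Mon: 09:23–18:31 = 9 h 8 min; less 45 min break → 8 h 23 min
Tue: 07:56–15:54 = 7 h 58 min; less 45 min break → 7 h 13 min
Wed: 06:30–17:12 = 10 h 42 min; less 45 min break → 9 h 57 min
Thu: 10:31–21:21 = 10 h 50 min; less 45 min break → 10 h 5 min
Fri: 09:15–19:34 = 10 h 19 min; less 45 min break → 9 h 34 min
Sat: 07:28–15:57 = 8 h 29 min; less 45 min break → 7 h 44 min
Total worked: 52 h 56 min = 52.93 h.
Threshold 44 h → overtime 8 h 56 min, regular 44 h 0 min.

Regular 44.00 hours, overtime 8.93 hours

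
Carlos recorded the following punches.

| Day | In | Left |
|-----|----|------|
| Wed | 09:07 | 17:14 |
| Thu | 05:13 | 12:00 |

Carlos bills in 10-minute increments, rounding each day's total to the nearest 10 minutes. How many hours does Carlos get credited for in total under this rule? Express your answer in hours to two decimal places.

15.00 hours

Wed: 09:07–17:14 = 8 h 7 min → rounds to 8 h 10 min
Thu: 05:13–12:00 = 6 h 47 min → rounds to 6 h 50 min
Total credited: 15 h 0 min.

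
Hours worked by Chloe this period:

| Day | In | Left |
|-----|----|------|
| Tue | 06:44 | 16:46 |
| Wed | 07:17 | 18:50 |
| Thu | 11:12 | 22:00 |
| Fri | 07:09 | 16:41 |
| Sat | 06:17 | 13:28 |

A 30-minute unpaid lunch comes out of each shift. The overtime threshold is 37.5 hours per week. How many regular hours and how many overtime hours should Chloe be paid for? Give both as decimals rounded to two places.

Tue: 06:44–16:46 = 10 h 2 min; less 30 min break → 9 h 32 min
Wed: 07:17–18:50 = 11 h 33 min; less 30 min break → 11 h 3 min
Thu: 11:12–22:00 = 10 h 48 min; less 30 min break → 10 h 18 min
Fri: 07:09–16:41 = 9 h 32 min; less 30 min break → 9 h 2 min
Sat: 06:17–13:28 = 7 h 11 min; less 30 min break → 6 h 41 min
Total worked: 46 h 36 min = 46.60 h.
Threshold 37.5 h → overtime 9 h 6 min, regular 37 h 30 min.

Regular 37.50 hours, overtime 9.10 hours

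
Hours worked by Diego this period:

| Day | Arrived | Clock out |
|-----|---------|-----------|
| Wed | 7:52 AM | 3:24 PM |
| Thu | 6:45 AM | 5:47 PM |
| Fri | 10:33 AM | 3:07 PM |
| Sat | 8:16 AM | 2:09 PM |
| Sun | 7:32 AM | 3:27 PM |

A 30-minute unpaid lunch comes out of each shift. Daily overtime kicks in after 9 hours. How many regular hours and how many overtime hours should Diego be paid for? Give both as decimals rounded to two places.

Regular 32.90 hours, overtime 1.53 hours

Wed: 7:52 AM–3:24 PM = 7 h 32 min; less 30 min break → 7 h 2 min
Thu: 6:45 AM–5:47 PM = 11 h 2 min; less 30 min break → 10 h 32 min
Fri: 10:33 AM–3:07 PM = 4 h 34 min; less 30 min break → 4 h 4 min
Sat: 8:16 AM–2:09 PM = 5 h 53 min; less 30 min break → 5 h 23 min
Sun: 7:32 AM–3:27 PM = 7 h 55 min; less 30 min break → 7 h 25 min
Wed reg 7 h 2 min / OT 0 h 0 min; Thu reg 9 h 0 min / OT 1 h 32 min; Fri reg 4 h 4 min / OT 0 h 0 min; Sat reg 5 h 23 min / OT 0 h 0 min; Sun reg 7 h 25 min / OT 0 h 0 min.
Totals: regular 32 h 54 min, overtime 1 h 32 min.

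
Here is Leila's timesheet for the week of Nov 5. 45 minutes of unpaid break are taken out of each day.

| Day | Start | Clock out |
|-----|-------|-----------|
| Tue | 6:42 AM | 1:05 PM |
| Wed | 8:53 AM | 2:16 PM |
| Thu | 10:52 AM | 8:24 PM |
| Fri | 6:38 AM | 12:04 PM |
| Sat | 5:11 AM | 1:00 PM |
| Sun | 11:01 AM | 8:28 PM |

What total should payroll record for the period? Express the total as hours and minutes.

Tue: 6:42 AM–1:05 PM = 6 h 23 min; less 45 min break → 5 h 38 min
Wed: 8:53 AM–2:16 PM = 5 h 23 min; less 45 min break → 4 h 38 min
Thu: 10:52 AM–8:24 PM = 9 h 32 min; less 45 min break → 8 h 47 min
Fri: 6:38 AM–12:04 PM = 5 h 26 min; less 45 min break → 4 h 41 min
Sat: 5:11 AM–1:00 PM = 7 h 49 min; less 45 min break → 7 h 4 min
Sun: 11:01 AM–8:28 PM = 9 h 27 min; less 45 min break → 8 h 42 min
Total: 5 h 38 min + 4 h 38 min + 8 h 47 min + 4 h 41 min + 7 h 4 min + 8 h 42 min = 39 h 30 min.

39 h 30 min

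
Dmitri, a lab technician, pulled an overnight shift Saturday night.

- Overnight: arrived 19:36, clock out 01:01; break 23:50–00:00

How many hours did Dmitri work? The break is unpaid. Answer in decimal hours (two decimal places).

5.25 hours

Overnight: 19:36 → midnight = 4 h 24 min; midnight → 01:01 = 1 h 1 min; span 5 h 25 min; less 10 min break → 5 h 15 min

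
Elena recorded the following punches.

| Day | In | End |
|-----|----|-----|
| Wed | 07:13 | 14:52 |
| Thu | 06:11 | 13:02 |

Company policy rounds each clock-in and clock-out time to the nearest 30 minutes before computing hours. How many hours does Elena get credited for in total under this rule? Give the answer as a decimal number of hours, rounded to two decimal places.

Wed: in 07:13→07:00, out 14:52→15:00; 8 h 0 min
Thu: in 06:11→06:00, out 13:02→13:00; 7 h 0 min
Total credited: 15 h 0 min.

15.00 hours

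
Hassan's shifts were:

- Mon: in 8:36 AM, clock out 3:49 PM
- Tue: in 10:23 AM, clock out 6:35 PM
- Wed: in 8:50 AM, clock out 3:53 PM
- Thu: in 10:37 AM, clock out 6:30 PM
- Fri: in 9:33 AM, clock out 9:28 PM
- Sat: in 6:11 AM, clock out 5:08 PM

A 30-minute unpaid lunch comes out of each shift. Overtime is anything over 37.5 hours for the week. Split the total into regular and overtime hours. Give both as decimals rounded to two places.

Mon: 8:36 AM–3:49 PM = 7 h 13 min; less 30 min break → 6 h 43 min
Tue: 10:23 AM–6:35 PM = 8 h 12 min; less 30 min break → 7 h 42 min
Wed: 8:50 AM–3:53 PM = 7 h 3 min; less 30 min break → 6 h 33 min
Thu: 10:37 AM–6:30 PM = 7 h 53 min; less 30 min break → 7 h 23 min
Fri: 9:33 AM–9:28 PM = 11 h 55 min; less 30 min break → 11 h 25 min
Sat: 6:11 AM–5:08 PM = 10 h 57 min; less 30 min break → 10 h 27 min
Total worked: 50 h 13 min = 50.22 h.
Threshold 37.5 h → overtime 12 h 43 min, regular 37 h 30 min.

Regular 37.50 hours, overtime 12.72 hours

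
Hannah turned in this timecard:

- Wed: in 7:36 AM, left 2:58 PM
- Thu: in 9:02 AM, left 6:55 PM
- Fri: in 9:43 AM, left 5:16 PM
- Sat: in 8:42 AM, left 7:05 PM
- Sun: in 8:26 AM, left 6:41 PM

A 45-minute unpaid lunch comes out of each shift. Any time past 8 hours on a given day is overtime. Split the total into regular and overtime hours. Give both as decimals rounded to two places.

Wed: 7:36 AM–2:58 PM = 7 h 22 min; less 45 min break → 6 h 37 min
Thu: 9:02 AM–6:55 PM = 9 h 53 min; less 45 min break → 9 h 8 min
Fri: 9:43 AM–5:16 PM = 7 h 33 min; less 45 min break → 6 h 48 min
Sat: 8:42 AM–7:05 PM = 10 h 23 min; less 45 min break → 9 h 38 min
Sun: 8:26 AM–6:41 PM = 10 h 15 min; less 45 min break → 9 h 30 min
Wed reg 6 h 37 min / OT 0 h 0 min; Thu reg 8 h 0 min / OT 1 h 8 min; Fri reg 6 h 48 min / OT 0 h 0 min; Sat reg 8 h 0 min / OT 1 h 38 min; Sun reg 8 h 0 min / OT 1 h 30 min.
Totals: regular 37 h 25 min, overtime 4 h 16 min.

Regular 37.42 hours, overtime 4.27 hours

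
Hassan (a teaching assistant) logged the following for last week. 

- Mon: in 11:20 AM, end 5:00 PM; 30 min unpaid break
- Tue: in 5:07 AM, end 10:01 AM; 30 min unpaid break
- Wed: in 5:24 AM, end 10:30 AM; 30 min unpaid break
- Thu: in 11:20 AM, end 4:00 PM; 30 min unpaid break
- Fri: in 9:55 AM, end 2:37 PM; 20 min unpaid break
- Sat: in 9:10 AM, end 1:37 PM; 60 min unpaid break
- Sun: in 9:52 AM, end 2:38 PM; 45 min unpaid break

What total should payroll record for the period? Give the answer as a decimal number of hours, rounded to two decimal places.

30.17 hours

Mon: 11:20 AM–5:00 PM = 5 h 40 min; less 30 min break → 5 h 10 min
Tue: 5:07 AM–10:01 AM = 4 h 54 min; less 30 min break → 4 h 24 min
Wed: 5:24 AM–10:30 AM = 5 h 6 min; less 30 min break → 4 h 36 min
Thu: 11:20 AM–4:00 PM = 4 h 40 min; less 30 min break → 4 h 10 min
Fri: 9:55 AM–2:37 PM = 4 h 42 min; less 20 min break → 4 h 22 min
Sat: 9:10 AM–1:37 PM = 4 h 27 min; less 60 min break → 3 h 27 min
Sun: 9:52 AM–2:38 PM = 4 h 46 min; less 45 min break → 4 h 1 min
Total: 5 h 10 min + 4 h 24 min + 4 h 36 min + 4 h 10 min + 4 h 22 min + 3 h 27 min + 4 h 1 min = 30 h 10 min.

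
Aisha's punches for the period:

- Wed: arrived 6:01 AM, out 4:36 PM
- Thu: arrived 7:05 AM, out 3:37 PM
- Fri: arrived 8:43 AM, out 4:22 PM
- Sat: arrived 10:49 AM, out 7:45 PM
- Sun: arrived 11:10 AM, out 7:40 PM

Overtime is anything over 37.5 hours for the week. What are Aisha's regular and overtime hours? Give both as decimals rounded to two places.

Wed: 6:01 AM–4:36 PM = 10 h 35 min
Thu: 7:05 AM–3:37 PM = 8 h 32 min
Fri: 8:43 AM–4:22 PM = 7 h 39 min
Sat: 10:49 AM–7:45 PM = 8 h 56 min
Sun: 11:10 AM–7:40 PM = 8 h 30 min
Total worked: 44 h 12 min = 44.20 h.
Threshold 37.5 h → overtime 6 h 42 min, regular 37 h 30 min.

Regular 37.50 hours, overtime 6.70 hours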